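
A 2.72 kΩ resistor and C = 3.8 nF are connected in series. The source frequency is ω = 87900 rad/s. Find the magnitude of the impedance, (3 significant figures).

X_C = 1/(ωC) = 2990 Ω
Z = 2720 − j2990 Ω
|Z| = √(2720² + 2990²) = 4040 Ω

4040 Ω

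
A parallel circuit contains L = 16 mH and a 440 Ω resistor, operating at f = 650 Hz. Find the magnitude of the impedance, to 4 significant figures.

64.64 Ω

ω = 2πf = 4084 rad/s
X_L = ωL = 65.35 Ω
Parallel: admittances add. Y = 1/R + 1/(jωL)
Y = (0.002273 − j0.01530) S
|Y| = 0.01547 S → |Z| = 1/|Y| = 64.64 Ω, ∠Z = −∠Y = 81.55°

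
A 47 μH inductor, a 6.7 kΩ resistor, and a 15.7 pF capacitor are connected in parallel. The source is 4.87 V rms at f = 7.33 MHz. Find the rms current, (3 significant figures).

1.46 mA

ω = 2πf = 4.606e+07 rad/s
X_L = ωL = 2160 Ω
X_C = 1/(ωC) = 1380 Ω
Parallel: admittances add. Y = 1/R + 1/(jωL) + jωC
Y = (0.000149 + j0.000261) S
|Y| = 0.000301 S → |Z| = 1/|Y| = 3330 Ω, ∠Z = −∠Y = -60.2°
I = V/|Z| = 4.87/3330 = 1.46 mA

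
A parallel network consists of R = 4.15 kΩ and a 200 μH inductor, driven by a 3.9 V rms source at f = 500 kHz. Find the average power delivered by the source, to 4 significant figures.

3.665 mW

ω = 2πf = 3.142e+06 rad/s
X_L = ωL = 628.3 Ω
Parallel: admittances add. Y = 1/R + 1/(jωL)
Y = (0.0002410 − j0.001592) S
|Y| = 0.001610 S → |Z| = 1/|Y| = 621.2 Ω, ∠Z = −∠Y = 81.39°
I = V/|Z| = 6.278 mA
P = VI cos φ = 3.9 × 0.006278 × cos(81.39°) = 3.665 mW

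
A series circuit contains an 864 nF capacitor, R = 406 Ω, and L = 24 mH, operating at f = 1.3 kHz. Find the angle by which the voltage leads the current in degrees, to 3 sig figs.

ω = 2πf = 8168 rad/s
X_L = ωL = 196 Ω
X_C = 1/(ωC) = 142 Ω
Net reactance X = X_L − X_C = 54.3 Ω
Z = 406 + j54.3 Ω
|Z| = √(406² + 54.3²) = 410 Ω
∠Z = arctan(54.3/406) = 7.62°

7.62°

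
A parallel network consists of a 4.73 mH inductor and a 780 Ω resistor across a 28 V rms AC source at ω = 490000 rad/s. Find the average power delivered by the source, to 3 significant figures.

X_L = ωL = 2320 Ω
Parallel: admittances add. Y = 1/R + 1/(jωL)
Y = (0.00128 − j0.000431) S
|Y| = 0.00135 S → |Z| = 1/|Y| = 739 Ω, ∠Z = −∠Y = 18.6°
I = V/|Z| = 37.9 mA
P = VI cos φ = 28 × 0.0379 × cos(18.6°) = 1.01 W

1.01 W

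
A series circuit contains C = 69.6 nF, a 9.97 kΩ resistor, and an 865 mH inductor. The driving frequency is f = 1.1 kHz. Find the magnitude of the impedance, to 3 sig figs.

ω = 2πf = 6912 rad/s
X_L = ωL = 5980 Ω
X_C = 1/(ωC) = 2080 Ω
Net reactance X = X_L − X_C = 3900 Ω
Z = 9970 + j3900 Ω
|Z| = √(9970² + 3900²) = 10700 Ω

10700 Ω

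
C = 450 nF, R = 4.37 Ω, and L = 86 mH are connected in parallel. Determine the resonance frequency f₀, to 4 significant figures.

809.0 Hz

ω₀ = 1/√(LC) = 1/√(0.086 × 4.5e-07) = 5083 rad/s
f₀ = ω₀/(2π) = 809.0 Hz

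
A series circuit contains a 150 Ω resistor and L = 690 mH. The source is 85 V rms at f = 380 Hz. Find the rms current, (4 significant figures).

ω = 2πf = 2388 rad/s
X_L = ωL = 1647 Ω
Z = 150.0 + j1647 Ω
|Z| = √(150.0² + 1647²) = 1654 Ω
I = V/|Z| = 85/1654 = 51.38 mA

51.38 mA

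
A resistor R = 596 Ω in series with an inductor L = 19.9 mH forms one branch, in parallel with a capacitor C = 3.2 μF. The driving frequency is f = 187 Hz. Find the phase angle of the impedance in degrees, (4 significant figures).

-65.61°

ω = 2πf = 1175 rad/s
X_L = ωL = 23.38 Ω
X_C = 1/(ωC) = 266.0 Ω
Branch 1 (R+jX_L): Z₁ = 596.0 + j23.38 Ω, |Z₁| = 596.5 Ω
Branch 2 (−jX_C): Z₂ = −j266.0 Ω
Parallel: Z = Z₁Z₂/(Z₁+Z₂), |Z| = 246.5 Ω, ∠Z = -65.61°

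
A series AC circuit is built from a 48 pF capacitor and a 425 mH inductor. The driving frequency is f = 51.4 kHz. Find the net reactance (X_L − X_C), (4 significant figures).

72750 Ω

ω = 2πf = 323000 rad/s
X_L = ωL = 137300 Ω
X_C = 1/(ωC) = 64510 Ω
X = 137300 − 64510 = 72750 Ω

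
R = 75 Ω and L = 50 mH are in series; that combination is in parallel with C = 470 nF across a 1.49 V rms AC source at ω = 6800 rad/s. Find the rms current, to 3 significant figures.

X_L = ωL = 340 Ω
X_C = 1/(ωC) = 313 Ω
Branch 1 (R+jX_L): Z₁ = 75.0 + j340 Ω, |Z₁| = 348 Ω
Branch 2 (−jX_C): Z₂ = −j313 Ω
Parallel: Z = Z₁Z₂/(Z₁+Z₂), |Z| = 1370 Ω, ∠Z = -32.3°
I = V/|Z| = 1.49/1370 = 1.09 mA

1.09 mA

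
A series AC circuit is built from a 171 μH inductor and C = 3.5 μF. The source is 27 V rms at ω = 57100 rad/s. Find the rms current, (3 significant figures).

X_L = ωL = 9.76 Ω
X_C = 1/(ωC) = 5.00 Ω
Net reactance X = X_L − X_C = 4.76 Ω
Z = j4.76 Ω
|Z| = √(0² + 4.76²) = 4.76 Ω
I = V/|Z| = 27/4.76 = 5.67 A

5.67 A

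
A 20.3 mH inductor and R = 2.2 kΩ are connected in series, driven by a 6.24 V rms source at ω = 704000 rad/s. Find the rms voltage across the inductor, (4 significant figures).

X_L = ωL = 14290 Ω
Z = 2200 + j14290 Ω
|Z| = √(2200² + 14290²) = 14460 Ω
I = V/|Z| = 431.5 μA
V_L = I·|Z_L| = 0.0004315 × 14290 = 6.167 V

6.167 V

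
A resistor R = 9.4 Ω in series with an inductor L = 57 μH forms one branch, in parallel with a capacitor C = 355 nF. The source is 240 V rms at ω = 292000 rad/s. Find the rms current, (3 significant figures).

15.3 A

X_L = ωL = 16.6 Ω
X_C = 1/(ωC) = 9.65 Ω
Branch 1 (R+jX_L): Z₁ = 9.40 + j16.6 Ω, |Z₁| = 19.1 Ω
Branch 2 (−jX_C): Z₂ = −j9.65 Ω
Parallel: Z = Z₁Z₂/(Z₁+Z₂), |Z| = 15.7 Ω, ∠Z = -66.1°
I = V/|Z| = 240/15.7 = 15.3 A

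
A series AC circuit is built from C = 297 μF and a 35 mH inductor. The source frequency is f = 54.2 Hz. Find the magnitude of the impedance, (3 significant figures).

2.03 Ω

ω = 2πf = 340.5 rad/s
X_L = ωL = 11.9 Ω
X_C = 1/(ωC) = 9.89 Ω
Net reactance X = X_L − X_C = 2.03 Ω
Z = j2.03 Ω
|Z| = √(0² + 2.03²) = 2.03 Ω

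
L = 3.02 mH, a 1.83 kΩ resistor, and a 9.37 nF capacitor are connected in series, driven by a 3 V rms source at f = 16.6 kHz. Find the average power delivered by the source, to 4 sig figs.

4.277 mW

ω = 2πf = 104300 rad/s
X_L = ωL = 315.0 Ω
X_C = 1/(ωC) = 1023 Ω
Net reactance X = X_L − X_C = -708.2 Ω
Z = 1830 − j708.2 Ω
|Z| = √(1830² + 708.2²) = 1962 Ω
∠Z = arctan(-708.2/1830) = -21.16°
I = V/|Z| = 1.529 mA
P = VI cos φ = 3 × 0.001529 × cos(-21.16°) = 4.277 mW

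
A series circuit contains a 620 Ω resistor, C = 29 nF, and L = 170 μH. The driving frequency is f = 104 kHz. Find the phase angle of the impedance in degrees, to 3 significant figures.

ω = 2πf = 653500 rad/s
X_L = ωL = 111 Ω
X_C = 1/(ωC) = 52.8 Ω
Net reactance X = X_L − X_C = 58.3 Ω
Z = 620 + j58.3 Ω
|Z| = √(620² + 58.3²) = 623 Ω
∠Z = arctan(58.3/620) = 5.37°

5.37°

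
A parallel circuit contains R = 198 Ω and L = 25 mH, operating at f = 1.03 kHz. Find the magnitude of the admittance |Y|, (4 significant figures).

ω = 2πf = 6472 rad/s
X_L = ωL = 161.8 Ω
Parallel: admittances add. Y = 1/R + 1/(jωL)
Y = (0.005051 − j0.006181) S
|Y| = 0.007982 S → |Z| = 1/|Y| = 125.3 Ω, ∠Z = −∠Y = 50.75°

7.982 mS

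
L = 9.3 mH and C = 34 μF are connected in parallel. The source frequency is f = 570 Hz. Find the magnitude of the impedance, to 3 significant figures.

ω = 2πf = 3581 rad/s
X_L = ωL = 33.3 Ω
X_C = 1/(ωC) = 8.21 Ω
Parallel: admittances add. Y = 1/(jωL) + jωC
Y = (0 + j0.0917) S
|Y| = 0.0917 S → |Z| = 1/|Y| = 10.9 Ω, ∠Z = −∠Y = -90.0°

10.9 Ω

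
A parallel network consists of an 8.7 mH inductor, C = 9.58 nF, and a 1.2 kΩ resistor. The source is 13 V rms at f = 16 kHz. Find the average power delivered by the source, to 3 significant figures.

141 mW

ω = 2πf = 100500 rad/s
X_L = ωL = 875 Ω
X_C = 1/(ωC) = 1040 Ω
Parallel: admittances add. Y = 1/R + 1/(jωL) + jωC
Y = (0.000833 − j0.000180) S
|Y| = 0.000853 S → |Z| = 1/|Y| = 1170 Ω, ∠Z = −∠Y = 12.2°
I = V/|Z| = 11.1 mA
P = VI cos φ = 13 × 0.0111 × cos(12.2°) = 141 mW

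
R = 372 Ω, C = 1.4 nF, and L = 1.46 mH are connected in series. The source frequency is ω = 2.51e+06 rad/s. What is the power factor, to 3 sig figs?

0.109

X_L = ωL = 3660 Ω
X_C = 1/(ωC) = 285 Ω
Net reactance X = X_L − X_C = 3380 Ω
Z = 372 + j3380 Ω
|Z| = √(372² + 3380²) = 3400 Ω
∠Z = arctan(3380/372) = 83.7°
cos φ = cos(83.7°) = 0.109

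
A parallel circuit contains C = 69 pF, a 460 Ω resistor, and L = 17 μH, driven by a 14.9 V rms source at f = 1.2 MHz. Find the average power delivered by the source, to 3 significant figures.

483 mW

ω = 2πf = 7.54e+06 rad/s
X_L = ωL = 128 Ω
X_C = 1/(ωC) = 1920 Ω
Parallel: admittances add. Y = 1/R + 1/(jωL) + jωC
Y = (0.00217 − j0.00728) S
|Y| = 0.00760 S → |Z| = 1/|Y| = 132 Ω, ∠Z = −∠Y = 73.4°
I = V/|Z| = 113 mA
P = VI cos φ = 14.9 × 0.113 × cos(73.4°) = 483 mW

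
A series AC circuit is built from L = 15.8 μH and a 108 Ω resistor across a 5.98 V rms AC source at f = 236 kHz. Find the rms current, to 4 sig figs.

ω = 2πf = 1.483e+06 rad/s
X_L = ωL = 23.43 Ω
Z = 108.0 + j23.43 Ω
|Z| = √(108.0² + 23.43²) = 110.5 Ω
I = V/|Z| = 5.98/110.5 = 54.11 mA

54.11 mA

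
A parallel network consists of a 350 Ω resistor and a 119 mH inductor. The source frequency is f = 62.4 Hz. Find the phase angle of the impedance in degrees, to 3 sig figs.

ω = 2πf = 392.1 rad/s
X_L = ωL = 46.7 Ω
Parallel: admittances add. Y = 1/R + 1/(jωL)
Y = (0.00286 − j0.0214) S
|Y| = 0.0216 S → |Z| = 1/|Y| = 46.2 Ω, ∠Z = −∠Y = 82.4°

82.4°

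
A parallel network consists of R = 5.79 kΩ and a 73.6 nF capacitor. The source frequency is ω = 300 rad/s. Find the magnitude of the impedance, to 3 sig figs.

5740 Ω

X_C = 1/(ωC) = 45300 Ω
Parallel: admittances add. Y = 1/R + jωC
Y = (0.000173 + j2.21e-05) S
|Y| = 0.000174 S → |Z| = 1/|Y| = 5740 Ω, ∠Z = −∠Y = -7.29°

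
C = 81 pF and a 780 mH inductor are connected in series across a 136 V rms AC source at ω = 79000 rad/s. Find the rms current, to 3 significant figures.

X_L = ωL = 61600 Ω
X_C = 1/(ωC) = 156000 Ω
Net reactance X = X_L − X_C = -94700 Ω
Z = − j94700 Ω
|Z| = √(0² + 94700²) = 94700 Ω
I = V/|Z| = 136/94700 = 1.44 mA

1.44 mA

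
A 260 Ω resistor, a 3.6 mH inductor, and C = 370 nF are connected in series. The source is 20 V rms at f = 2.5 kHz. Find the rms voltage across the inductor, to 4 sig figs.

ω = 2πf = 15710 rad/s
X_L = ωL = 56.55 Ω
X_C = 1/(ωC) = 172.1 Ω
Net reactance X = X_L − X_C = -115.5 Ω
Z = 260.0 − j115.5 Ω
|Z| = √(260.0² + 115.5²) = 284.5 Ω
I = V/|Z| = 70.30 mA
V_L = I·|Z_L| = 0.07030 × 56.55 = 3.975 V

3.975 V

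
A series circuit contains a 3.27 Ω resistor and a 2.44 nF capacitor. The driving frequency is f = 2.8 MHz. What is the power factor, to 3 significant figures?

0.139

ω = 2πf = 1.759e+07 rad/s
X_C = 1/(ωC) = 23.3 Ω
Z = 3.27 − j23.3 Ω
|Z| = √(3.27² + 23.3²) = 23.5 Ω
∠Z = arctan(-23.3/3.27) = -82.0°
cos φ = cos(-82.0°) = 0.139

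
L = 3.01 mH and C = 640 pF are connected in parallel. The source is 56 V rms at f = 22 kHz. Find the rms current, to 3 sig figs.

130 mA

ω = 2πf = 138200 rad/s
X_L = ωL = 416 Ω
X_C = 1/(ωC) = 11300 Ω
Parallel: admittances add. Y = 1/(jωL) + jωC
Y = (0 − j0.00231) S
|Y| = 0.00231 S → |Z| = 1/|Y| = 432 Ω, ∠Z = −∠Y = 90.0°
I = V/|Z| = 56/432 = 130 mA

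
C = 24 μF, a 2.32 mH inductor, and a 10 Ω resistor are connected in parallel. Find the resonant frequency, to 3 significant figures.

674 Hz

ω₀ = 1/√(LC) = 1/√(0.00232 × 2.4e-05) = 4238 rad/s
f₀ = ω₀/(2π) = 674 Hz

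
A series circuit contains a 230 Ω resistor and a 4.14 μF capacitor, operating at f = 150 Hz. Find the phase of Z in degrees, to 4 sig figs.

-48.09°

ω = 2πf = 942.5 rad/s
X_C = 1/(ωC) = 256.3 Ω
Z = 230.0 − j256.3 Ω
|Z| = √(230.0² + 256.3²) = 344.4 Ω
∠Z = arctan(-256.3/230.0) = -48.09°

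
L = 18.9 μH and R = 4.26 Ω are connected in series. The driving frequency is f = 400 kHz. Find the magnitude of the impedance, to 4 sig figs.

47.69 Ω

ω = 2πf = 2.513e+06 rad/s
X_L = ωL = 47.50 Ω
Z = 4.260 + j47.50 Ω
|Z| = √(4.260² + 47.50²) = 47.69 Ω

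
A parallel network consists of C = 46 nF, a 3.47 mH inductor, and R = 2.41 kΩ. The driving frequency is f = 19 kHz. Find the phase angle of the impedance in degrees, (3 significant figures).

-82.3°

ω = 2πf = 119400 rad/s
X_L = ωL = 414 Ω
X_C = 1/(ωC) = 182 Ω
Parallel: admittances add. Y = 1/R + 1/(jωL) + jωC
Y = (0.000415 + j0.00308) S
|Y| = 0.00311 S → |Z| = 1/|Y| = 322 Ω, ∠Z = −∠Y = -82.3°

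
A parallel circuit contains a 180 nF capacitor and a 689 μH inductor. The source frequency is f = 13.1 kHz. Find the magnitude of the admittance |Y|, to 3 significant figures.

ω = 2πf = 82310 rad/s
X_L = ωL = 56.7 Ω
X_C = 1/(ωC) = 67.5 Ω
Parallel: admittances add. Y = 1/(jωL) + jωC
Y = (0 − j0.00282) S
|Y| = 0.00282 S → |Z| = 1/|Y| = 355 Ω, ∠Z = −∠Y = 90.0°

2.82 mS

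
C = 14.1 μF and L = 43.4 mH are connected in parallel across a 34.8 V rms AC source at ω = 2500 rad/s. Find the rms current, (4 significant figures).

X_L = ωL = 108.5 Ω
X_C = 1/(ωC) = 28.37 Ω
Parallel: admittances add. Y = 1/(jωL) + jωC
Y = (0 + j0.02603) S
|Y| = 0.02603 S → |Z| = 1/|Y| = 38.41 Ω, ∠Z = −∠Y = -90.00°
I = V/|Z| = 34.8/38.41 = 906.0 mA

906.0 mA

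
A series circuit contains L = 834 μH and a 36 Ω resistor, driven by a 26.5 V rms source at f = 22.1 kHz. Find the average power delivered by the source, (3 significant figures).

ω = 2πf = 138900 rad/s
X_L = ωL = 116 Ω
Z = 36.0 + j116 Ω
|Z| = √(36.0² + 116²) = 121 Ω
∠Z = arctan(116/36.0) = 72.7°
I = V/|Z| = 219 mA
P = VI cos φ = 26.5 × 0.219 × cos(72.7°) = 1.72 W

1.72 W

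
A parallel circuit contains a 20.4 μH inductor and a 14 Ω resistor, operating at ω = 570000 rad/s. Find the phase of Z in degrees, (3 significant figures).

50.3°

X_L = ωL = 11.6 Ω
Parallel: admittances add. Y = 1/R + 1/(jωL)
Y = (0.0714 − j0.0860) S
|Y| = 0.112 S → |Z| = 1/|Y| = 8.95 Ω, ∠Z = −∠Y = 50.3°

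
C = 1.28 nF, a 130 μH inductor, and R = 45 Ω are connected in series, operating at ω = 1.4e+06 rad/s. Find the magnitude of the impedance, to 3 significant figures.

379 Ω

X_L = ωL = 182 Ω
X_C = 1/(ωC) = 558 Ω
Net reactance X = X_L − X_C = -376 Ω
Z = 45.0 − j376 Ω
|Z| = √(45.0² + 376²) = 379 Ω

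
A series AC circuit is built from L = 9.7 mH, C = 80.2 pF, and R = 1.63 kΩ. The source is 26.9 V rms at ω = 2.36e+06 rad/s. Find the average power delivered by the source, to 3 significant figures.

X_L = ωL = 22900 Ω
X_C = 1/(ωC) = 5280 Ω
Net reactance X = X_L − X_C = 17600 Ω
Z = 1630 + j17600 Ω
|Z| = √(1630² + 17600²) = 17700 Ω
∠Z = arctan(17600/1630) = 84.7°
I = V/|Z| = 1.52 mA
P = VI cos φ = 26.9 × 0.00152 × cos(84.7°) = 3.77 mW

3.77 mW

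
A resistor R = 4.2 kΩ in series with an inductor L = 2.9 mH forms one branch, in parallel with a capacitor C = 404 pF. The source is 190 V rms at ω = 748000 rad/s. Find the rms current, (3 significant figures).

X_L = ωL = 2170 Ω
X_C = 1/(ωC) = 3310 Ω
Branch 1 (R+jX_L): Z₁ = 4200 + j2170 Ω, |Z₁| = 4730 Ω
Branch 2 (−jX_C): Z₂ = −j3310 Ω
Parallel: Z = Z₁Z₂/(Z₁+Z₂), |Z| = 3590 Ω, ∠Z = -47.5°
I = V/|Z| = 190/3590 = 52.9 mA

52.9 mA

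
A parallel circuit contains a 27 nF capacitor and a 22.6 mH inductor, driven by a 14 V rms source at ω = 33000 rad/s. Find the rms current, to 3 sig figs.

6.30 mA

X_L = ωL = 746 Ω
X_C = 1/(ωC) = 1120 Ω
Parallel: admittances add. Y = 1/(jωL) + jωC
Y = (0 − j0.000450) S
|Y| = 0.000450 S → |Z| = 1/|Y| = 2220 Ω, ∠Z = −∠Y = 90.0°
I = V/|Z| = 14/2220 = 6.30 mA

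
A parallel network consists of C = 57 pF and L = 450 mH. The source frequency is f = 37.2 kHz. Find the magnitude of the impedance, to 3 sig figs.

ω = 2πf = 233700 rad/s
X_L = ωL = 105000 Ω
X_C = 1/(ωC) = 75100 Ω
Parallel: admittances add. Y = 1/(jωL) + jωC
Y = (0 + j3.82e-06) S
|Y| = 3.82e-06 S → |Z| = 1/|Y| = 262000 Ω, ∠Z = −∠Y = -90.0°

262000 Ω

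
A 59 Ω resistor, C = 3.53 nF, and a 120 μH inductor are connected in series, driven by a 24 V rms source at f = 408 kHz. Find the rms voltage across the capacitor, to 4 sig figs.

12.89 V

ω = 2πf = 2.564e+06 rad/s
X_L = ωL = 307.6 Ω
X_C = 1/(ωC) = 110.5 Ω
Net reactance X = X_L − X_C = 197.1 Ω
Z = 59.00 + j197.1 Ω
|Z| = √(59.00² + 197.1²) = 205.8 Ω
I = V/|Z| = 116.6 mA
V_C = I·|Z_C| = 0.1166 × 110.5 = 12.89 V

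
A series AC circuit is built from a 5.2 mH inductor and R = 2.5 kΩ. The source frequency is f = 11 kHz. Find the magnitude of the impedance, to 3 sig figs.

2530 Ω

ω = 2πf = 69120 rad/s
X_L = ωL = 359 Ω
Z = 2500 + j359 Ω
|Z| = √(2500² + 359²) = 2530 Ω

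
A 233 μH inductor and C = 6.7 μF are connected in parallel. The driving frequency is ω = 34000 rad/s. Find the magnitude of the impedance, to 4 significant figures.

9.845 Ω

X_L = ωL = 7.922 Ω
X_C = 1/(ωC) = 4.390 Ω
Parallel: admittances add. Y = 1/(jωL) + jωC
Y = (0 + j0.1016) S
|Y| = 0.1016 S → |Z| = 1/|Y| = 9.845 Ω, ∠Z = −∠Y = -90.00°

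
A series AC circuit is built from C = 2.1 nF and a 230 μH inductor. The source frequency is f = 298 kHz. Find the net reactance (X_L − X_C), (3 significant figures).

ω = 2πf = 1.872e+06 rad/s
X_L = ωL = 431 Ω
X_C = 1/(ωC) = 254 Ω
X = 431 − 254 = 176 Ω

176 Ω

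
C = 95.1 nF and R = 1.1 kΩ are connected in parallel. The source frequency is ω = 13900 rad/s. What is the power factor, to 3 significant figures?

X_C = 1/(ωC) = 756 Ω
Parallel: admittances add. Y = 1/R + jωC
Y = (0.000909 + j0.00132) S
|Y| = 0.00160 S → |Z| = 1/|Y| = 623 Ω, ∠Z = −∠Y = -55.5°
cos φ = cos(-55.5°) = 0.567

0.567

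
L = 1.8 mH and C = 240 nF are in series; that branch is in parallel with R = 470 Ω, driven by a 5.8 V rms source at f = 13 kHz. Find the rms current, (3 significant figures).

ω = 2πf = 81680 rad/s
X_L = ωL = 147 Ω
X_C = 1/(ωC) = 51.0 Ω
Branch 1: Z₁ = R = 470 Ω
Branch 2 (series LC): Z₂ = j(X_L − X_C) = j96.0 Ω
Parallel: Z = Z₁Z₂/(Z₁+Z₂), |Z| = 94.1 Ω, ∠Z = 78.5°
I = V/|Z| = 5.8/94.1 = 61.7 mA

61.7 mA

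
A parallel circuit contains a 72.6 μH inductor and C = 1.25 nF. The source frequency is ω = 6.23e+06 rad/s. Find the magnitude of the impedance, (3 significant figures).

179 Ω

X_L = ωL = 452 Ω
X_C = 1/(ωC) = 128 Ω
Parallel: admittances add. Y = 1/(jωL) + jωC
Y = (0 + j0.00558) S
|Y| = 0.00558 S → |Z| = 1/|Y| = 179 Ω, ∠Z = −∠Y = -90.0°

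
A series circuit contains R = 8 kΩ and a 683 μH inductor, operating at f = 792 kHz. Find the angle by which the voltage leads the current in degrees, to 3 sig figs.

ω = 2πf = 4.976e+06 rad/s
X_L = ωL = 3400 Ω
Z = 8000 + j3400 Ω
|Z| = √(8000² + 3400²) = 8690 Ω
∠Z = arctan(3400/8000) = 23.0°

23.0°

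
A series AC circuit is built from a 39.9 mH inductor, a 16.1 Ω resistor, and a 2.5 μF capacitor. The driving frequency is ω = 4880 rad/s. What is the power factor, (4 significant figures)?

0.1414

X_L = ωL = 194.7 Ω
X_C = 1/(ωC) = 81.97 Ω
Net reactance X = X_L − X_C = 112.7 Ω
Z = 16.10 + j112.7 Ω
|Z| = √(16.10² + 112.7²) = 113.9 Ω
∠Z = arctan(112.7/16.10) = 81.87°
cos φ = cos(81.87°) = 0.1414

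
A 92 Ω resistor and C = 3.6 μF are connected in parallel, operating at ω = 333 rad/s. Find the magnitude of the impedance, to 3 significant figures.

91.4 Ω

X_C = 1/(ωC) = 834 Ω
Parallel: admittances add. Y = 1/R + jωC
Y = (0.0109 + j0.00120) S
|Y| = 0.0109 S → |Z| = 1/|Y| = 91.4 Ω, ∠Z = −∠Y = -6.29°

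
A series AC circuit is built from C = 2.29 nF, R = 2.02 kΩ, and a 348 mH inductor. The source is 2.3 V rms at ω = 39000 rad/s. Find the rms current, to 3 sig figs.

X_L = ωL = 13600 Ω
X_C = 1/(ωC) = 11200 Ω
Net reactance X = X_L − X_C = 2380 Ω
Z = 2020 + j2380 Ω
|Z| = √(2020² + 2380²) = 3120 Ω
I = V/|Z| = 2.3/3120 = 738 μA

738 μA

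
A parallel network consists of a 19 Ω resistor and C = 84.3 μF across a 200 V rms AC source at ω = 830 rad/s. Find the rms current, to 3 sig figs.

X_C = 1/(ωC) = 14.3 Ω
Parallel: admittances add. Y = 1/R + jωC
Y = (0.0526 + j0.0700) S
|Y| = 0.0876 S → |Z| = 1/|Y| = 11.4 Ω, ∠Z = −∠Y = -53.0°
I = V/|Z| = 200/11.4 = 17.5 A

17.5 A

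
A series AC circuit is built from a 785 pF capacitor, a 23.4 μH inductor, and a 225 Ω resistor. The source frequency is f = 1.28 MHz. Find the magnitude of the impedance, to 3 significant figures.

ω = 2πf = 8.042e+06 rad/s
X_L = ωL = 188 Ω
X_C = 1/(ωC) = 158 Ω
Net reactance X = X_L − X_C = 29.8 Ω
Z = 225 + j29.8 Ω
|Z| = √(225² + 29.8²) = 227 Ω

227 Ω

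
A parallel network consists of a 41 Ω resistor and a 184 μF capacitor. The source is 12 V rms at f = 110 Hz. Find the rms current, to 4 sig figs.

ω = 2πf = 691.2 rad/s
X_C = 1/(ωC) = 7.863 Ω
Parallel: admittances add. Y = 1/R + jωC
Y = (0.02439 + j0.1272) S
|Y| = 0.1295 S → |Z| = 1/|Y| = 7.723 Ω, ∠Z = −∠Y = -79.14°
I = V/|Z| = 12/7.723 = 1.554 A

1.554 A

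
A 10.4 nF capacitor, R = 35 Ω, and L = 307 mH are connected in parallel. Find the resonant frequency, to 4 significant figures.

ω₀ = 1/√(LC) = 1/√(0.307 × 1.04e-08) = 17700 rad/s
f₀ = ω₀/(2π) = 2.817 kHz

2.817 kHz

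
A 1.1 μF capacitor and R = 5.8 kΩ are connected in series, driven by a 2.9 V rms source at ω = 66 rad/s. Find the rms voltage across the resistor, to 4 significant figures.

X_C = 1/(ωC) = 13770 Ω
Z = 5800 − j13770 Ω
|Z| = √(5800² + 13770²) = 14950 Ω
I = V/|Z| = 194.0 μA
V_R = I·|Z_R| = 0.0001940 × 5800 = 1.125 V

1.125 V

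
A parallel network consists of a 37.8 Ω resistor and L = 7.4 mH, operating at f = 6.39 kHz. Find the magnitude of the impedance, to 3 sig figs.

37.5 Ω

ω = 2πf = 40150 rad/s
X_L = ωL = 297 Ω
Parallel: admittances add. Y = 1/R + 1/(jωL)
Y = (0.0265 − j0.00337) S
|Y| = 0.0267 S → |Z| = 1/|Y| = 37.5 Ω, ∠Z = −∠Y = 7.25°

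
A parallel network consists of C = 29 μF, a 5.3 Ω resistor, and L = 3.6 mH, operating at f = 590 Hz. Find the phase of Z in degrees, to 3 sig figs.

-9.79°

ω = 2πf = 3707 rad/s
X_L = ωL = 13.3 Ω
X_C = 1/(ωC) = 9.30 Ω
Parallel: admittances add. Y = 1/R + 1/(jωL) + jωC
Y = (0.189 + j0.0326) S
|Y| = 0.191 S → |Z| = 1/|Y| = 5.22 Ω, ∠Z = −∠Y = -9.79°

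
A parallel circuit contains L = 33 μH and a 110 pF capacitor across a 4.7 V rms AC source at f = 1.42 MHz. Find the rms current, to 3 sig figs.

11.4 mA

ω = 2πf = 8.922e+06 rad/s
X_L = ωL = 294 Ω
X_C = 1/(ωC) = 1020 Ω
Parallel: admittances add. Y = 1/(jωL) + jωC
Y = (0 − j0.00241) S
|Y| = 0.00241 S → |Z| = 1/|Y| = 414 Ω, ∠Z = −∠Y = 90.0°
I = V/|Z| = 4.7/414 = 11.4 mA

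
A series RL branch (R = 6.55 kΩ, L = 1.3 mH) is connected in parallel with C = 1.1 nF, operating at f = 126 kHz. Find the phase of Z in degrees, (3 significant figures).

-80.0°

ω = 2πf = 791700 rad/s
X_L = ωL = 1030 Ω
X_C = 1/(ωC) = 1150 Ω
Branch 1 (R+jX_L): Z₁ = 6550 + j1030 Ω, |Z₁| = 6630 Ω
Branch 2 (−jX_C): Z₂ = −j1150 Ω
Parallel: Z = Z₁Z₂/(Z₁+Z₂), |Z| = 1160 Ω, ∠Z = -80.0°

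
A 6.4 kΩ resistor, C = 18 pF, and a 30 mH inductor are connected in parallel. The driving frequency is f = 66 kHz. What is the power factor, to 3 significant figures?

0.906

ω = 2πf = 414700 rad/s
X_L = ωL = 12400 Ω
X_C = 1/(ωC) = 134000 Ω
Parallel: admittances add. Y = 1/R + 1/(jωL) + jωC
Y = (0.000156 − j7.29e-05) S
|Y| = 0.000172 S → |Z| = 1/|Y| = 5800 Ω, ∠Z = −∠Y = 25.0°
cos φ = cos(25.0°) = 0.906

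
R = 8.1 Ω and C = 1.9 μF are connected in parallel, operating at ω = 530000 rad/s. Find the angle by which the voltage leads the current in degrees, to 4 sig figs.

-83.01°

X_C = 1/(ωC) = 0.9930 Ω
Parallel: admittances add. Y = 1/R + jωC
Y = (0.1235 + j1.007) S
|Y| = 1.015 S → |Z| = 1/|Y| = 0.9857 Ω, ∠Z = −∠Y = -83.01°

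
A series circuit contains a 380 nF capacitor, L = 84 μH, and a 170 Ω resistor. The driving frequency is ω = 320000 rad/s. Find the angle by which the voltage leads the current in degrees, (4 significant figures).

6.263°

X_L = ωL = 26.88 Ω
X_C = 1/(ωC) = 8.224 Ω
Net reactance X = X_L − X_C = 18.66 Ω
Z = 170.0 + j18.66 Ω
|Z| = √(170.0² + 18.66²) = 171.0 Ω
∠Z = arctan(18.66/170.0) = 6.263°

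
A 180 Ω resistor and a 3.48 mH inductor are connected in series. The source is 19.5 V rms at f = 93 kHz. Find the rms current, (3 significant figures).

9.55 mA

ω = 2πf = 584300 rad/s
X_L = ωL = 2030 Ω
Z = 180 + j2030 Ω
|Z| = √(180² + 2030²) = 2040 Ω
I = V/|Z| = 19.5/2040 = 9.55 mA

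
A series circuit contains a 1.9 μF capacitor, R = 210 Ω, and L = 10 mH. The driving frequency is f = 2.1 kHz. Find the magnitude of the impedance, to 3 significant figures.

ω = 2πf = 13190 rad/s
X_L = ωL = 132 Ω
X_C = 1/(ωC) = 39.9 Ω
Net reactance X = X_L − X_C = 92.1 Ω
Z = 210 + j92.1 Ω
|Z| = √(210² + 92.1²) = 229 Ω

229 Ω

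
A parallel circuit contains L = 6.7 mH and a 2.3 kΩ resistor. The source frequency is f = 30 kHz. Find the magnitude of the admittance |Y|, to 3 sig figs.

903 μS

ω = 2πf = 188500 rad/s
X_L = ωL = 1260 Ω
Parallel: admittances add. Y = 1/R + 1/(jωL)
Y = (0.000435 − j0.000792) S
|Y| = 0.000903 S → |Z| = 1/|Y| = 1110 Ω, ∠Z = −∠Y = 61.2°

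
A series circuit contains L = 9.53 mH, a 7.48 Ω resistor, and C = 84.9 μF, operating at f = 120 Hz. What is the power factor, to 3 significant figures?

ω = 2πf = 754.0 rad/s
X_L = ωL = 7.19 Ω
X_C = 1/(ωC) = 15.6 Ω
Net reactance X = X_L − X_C = -8.44 Ω
Z = 7.48 − j8.44 Ω
|Z| = √(7.48² + 8.44²) = 11.3 Ω
∠Z = arctan(-8.44/7.48) = -48.4°
cos φ = cos(-48.4°) = 0.663

0.663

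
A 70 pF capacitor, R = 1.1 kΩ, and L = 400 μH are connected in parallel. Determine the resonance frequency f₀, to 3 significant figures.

ω₀ = 1/√(LC) = 1/√(0.0004 × 7e-11) = 5.976e+06 rad/s
f₀ = ω₀/(2π) = 951 kHz

951 kHz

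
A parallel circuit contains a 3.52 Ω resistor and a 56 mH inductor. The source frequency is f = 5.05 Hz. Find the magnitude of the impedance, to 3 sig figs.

ω = 2πf = 31.73 rad/s
X_L = ωL = 1.78 Ω
Parallel: admittances add. Y = 1/R + 1/(jωL)
Y = (0.284 − j0.563) S
|Y| = 0.630 S → |Z| = 1/|Y| = 1.59 Ω, ∠Z = −∠Y = 63.2°

1.59 Ω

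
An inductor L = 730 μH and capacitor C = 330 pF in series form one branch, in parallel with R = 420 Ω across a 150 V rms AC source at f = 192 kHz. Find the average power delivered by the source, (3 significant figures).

ω = 2πf = 1.206e+06 rad/s
X_L = ωL = 881 Ω
X_C = 1/(ωC) = 2510 Ω
Branch 1: Z₁ = R = 420 Ω
Branch 2 (series LC): Z₂ = j(X_L − X_C) = −j1630 Ω
Parallel: Z = Z₁Z₂/(Z₁+Z₂), |Z| = 407 Ω, ∠Z = -14.4°
I = V/|Z| = 369 mA
P = VI cos φ = 150 × 0.369 × cos(-14.4°) = 53.6 W

53.6 W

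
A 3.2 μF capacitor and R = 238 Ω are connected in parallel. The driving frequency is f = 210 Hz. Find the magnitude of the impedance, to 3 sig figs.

ω = 2πf = 1319 rad/s
X_C = 1/(ωC) = 237 Ω
Parallel: admittances add. Y = 1/R + jωC
Y = (0.00420 + j0.00422) S
|Y| = 0.00596 S → |Z| = 1/|Y| = 168 Ω, ∠Z = −∠Y = -45.1°

168 Ω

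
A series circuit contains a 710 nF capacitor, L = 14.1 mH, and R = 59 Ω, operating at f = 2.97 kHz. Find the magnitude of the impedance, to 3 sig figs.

ω = 2πf = 18660 rad/s
X_L = ωL = 263 Ω
X_C = 1/(ωC) = 75.5 Ω
Net reactance X = X_L − X_C = 188 Ω
Z = 59.0 + j188 Ω
|Z| = √(59.0² + 188²) = 197 Ω

197 Ω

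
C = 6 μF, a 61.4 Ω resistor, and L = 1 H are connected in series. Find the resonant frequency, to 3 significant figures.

65.0 Hz

ω₀ = 1/√(LC) = 1/√(1 × 6e-06) = 408.2 rad/s
f₀ = ω₀/(2π) = 65.0 Hz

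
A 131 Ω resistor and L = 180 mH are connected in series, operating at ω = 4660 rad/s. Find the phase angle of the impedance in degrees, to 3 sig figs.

81.1°

X_L = ωL = 839 Ω
Z = 131 + j839 Ω
|Z| = √(131² + 839²) = 849 Ω
∠Z = arctan(839/131) = 81.1°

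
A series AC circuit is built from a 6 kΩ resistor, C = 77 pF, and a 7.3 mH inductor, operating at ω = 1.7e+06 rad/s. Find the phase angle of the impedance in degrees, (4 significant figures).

38.49°

X_L = ωL = 12410 Ω
X_C = 1/(ωC) = 7639 Ω
Net reactance X = X_L − X_C = 4771 Ω
Z = 6000 + j4771 Ω
|Z| = √(6000² + 4771²) = 7665 Ω
∠Z = arctan(4771/6000) = 38.49°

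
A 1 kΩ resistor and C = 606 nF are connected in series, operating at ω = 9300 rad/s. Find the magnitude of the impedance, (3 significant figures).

1020 Ω

X_C = 1/(ωC) = 177 Ω
Z = 1000 − j177 Ω
|Z| = √(1000² + 177²) = 1020 Ω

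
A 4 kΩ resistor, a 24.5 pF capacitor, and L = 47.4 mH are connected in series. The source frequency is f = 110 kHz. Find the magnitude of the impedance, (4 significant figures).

26600 Ω

ω = 2πf = 691200 rad/s
X_L = ωL = 32760 Ω
X_C = 1/(ωC) = 59060 Ω
Net reactance X = X_L − X_C = -26300 Ω
Z = 4000 − j26300 Ω
|Z| = √(4000² + 26300²) = 26600 Ω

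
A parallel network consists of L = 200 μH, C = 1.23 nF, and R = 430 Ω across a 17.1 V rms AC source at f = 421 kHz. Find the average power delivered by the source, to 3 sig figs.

680 mW

ω = 2πf = 2.645e+06 rad/s
X_L = ωL = 529 Ω
X_C = 1/(ωC) = 307 Ω
Parallel: admittances add. Y = 1/R + 1/(jωL) + jωC
Y = (0.00233 + j0.00136) S
|Y| = 0.00270 S → |Z| = 1/|Y| = 371 Ω, ∠Z = −∠Y = -30.4°
I = V/|Z| = 46.1 mA
P = VI cos φ = 17.1 × 0.0461 × cos(-30.4°) = 680 mW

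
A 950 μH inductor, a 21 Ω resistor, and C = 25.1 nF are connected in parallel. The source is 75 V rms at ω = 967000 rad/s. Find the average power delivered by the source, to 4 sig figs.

267.9 W

X_L = ωL = 918.6 Ω
X_C = 1/(ωC) = 41.20 Ω
Parallel: admittances add. Y = 1/R + 1/(jωL) + jωC
Y = (0.04762 + j0.02318) S
|Y| = 0.05296 S → |Z| = 1/|Y| = 18.88 Ω, ∠Z = −∠Y = -25.96°
I = V/|Z| = 3.972 A
P = VI cos φ = 75 × 3.972 × cos(-25.96°) = 267.9 W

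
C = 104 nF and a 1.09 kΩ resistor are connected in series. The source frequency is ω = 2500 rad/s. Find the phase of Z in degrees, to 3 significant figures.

-74.2°

X_C = 1/(ωC) = 3850 Ω
Z = 1090 − j3850 Ω
|Z| = √(1090² + 3850²) = 4000 Ω
∠Z = arctan(-3850/1090) = -74.2°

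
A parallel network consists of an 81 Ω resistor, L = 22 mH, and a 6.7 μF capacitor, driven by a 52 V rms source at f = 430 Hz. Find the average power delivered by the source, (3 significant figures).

ω = 2πf = 2702 rad/s
X_L = ωL = 59.4 Ω
X_C = 1/(ωC) = 55.2 Ω
Parallel: admittances add. Y = 1/R + 1/(jωL) + jωC
Y = (0.0123 + j0.00128) S
|Y| = 0.0124 S → |Z| = 1/|Y| = 80.6 Ω, ∠Z = −∠Y = -5.91°
I = V/|Z| = 645 mA
P = VI cos φ = 52 × 0.645 × cos(-5.91°) = 33.4 W

33.4 W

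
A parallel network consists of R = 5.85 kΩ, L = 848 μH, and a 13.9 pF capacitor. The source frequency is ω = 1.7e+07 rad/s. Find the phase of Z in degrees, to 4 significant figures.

X_L = ωL = 14420 Ω
X_C = 1/(ωC) = 4232 Ω
Parallel: admittances add. Y = 1/R + 1/(jωL) + jωC
Y = (0.0001709 + j0.0001669) S
|Y| = 0.0002389 S → |Z| = 1/|Y| = 4185 Ω, ∠Z = −∠Y = -44.32°

-44.32°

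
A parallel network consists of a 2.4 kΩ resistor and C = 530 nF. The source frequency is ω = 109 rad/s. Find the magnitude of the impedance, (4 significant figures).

2377 Ω

X_C = 1/(ωC) = 17310 Ω
Parallel: admittances add. Y = 1/R + jωC
Y = (0.0004167 + j5.777e-05) S
|Y| = 0.0004207 S → |Z| = 1/|Y| = 2377 Ω, ∠Z = −∠Y = -7.894°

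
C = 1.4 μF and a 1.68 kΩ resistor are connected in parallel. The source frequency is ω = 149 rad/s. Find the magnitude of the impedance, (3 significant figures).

X_C = 1/(ωC) = 4790 Ω
Parallel: admittances add. Y = 1/R + jωC
Y = (0.000595 + j0.000209) S
|Y| = 0.000631 S → |Z| = 1/|Y| = 1590 Ω, ∠Z = −∠Y = -19.3°

1590 Ω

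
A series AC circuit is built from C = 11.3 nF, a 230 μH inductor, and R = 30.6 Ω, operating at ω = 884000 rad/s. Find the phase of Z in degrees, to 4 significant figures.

X_L = ωL = 203.3 Ω
X_C = 1/(ωC) = 100.1 Ω
Net reactance X = X_L − X_C = 103.2 Ω
Z = 30.60 + j103.2 Ω
|Z| = √(30.60² + 103.2²) = 107.7 Ω
∠Z = arctan(103.2/30.60) = 73.49°

73.49°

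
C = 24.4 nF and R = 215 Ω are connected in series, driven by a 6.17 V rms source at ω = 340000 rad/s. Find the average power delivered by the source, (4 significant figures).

X_C = 1/(ωC) = 120.5 Ω
Z = 215.0 − j120.5 Ω
|Z| = √(215.0² + 120.5²) = 246.5 Ω
∠Z = arctan(-120.5/215.0) = -29.28°
I = V/|Z| = 25.03 mA
P = VI cos φ = 6.17 × 0.02503 × cos(-29.28°) = 134.7 mW

134.7 mW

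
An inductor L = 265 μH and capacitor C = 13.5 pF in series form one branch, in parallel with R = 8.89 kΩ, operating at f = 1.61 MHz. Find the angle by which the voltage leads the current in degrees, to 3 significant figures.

-62.4°

ω = 2πf = 1.012e+07 rad/s
X_L = ωL = 2680 Ω
X_C = 1/(ωC) = 7320 Ω
Branch 1: Z₁ = R = 8890 Ω
Branch 2 (series LC): Z₂ = j(X_L − X_C) = −j4640 Ω
Parallel: Z = Z₁Z₂/(Z₁+Z₂), |Z| = 4110 Ω, ∠Z = -62.4°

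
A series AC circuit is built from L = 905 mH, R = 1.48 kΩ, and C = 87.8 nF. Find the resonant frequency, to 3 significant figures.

ω₀ = 1/√(LC) = 1/√(0.905 × 8.78e-08) = 3548 rad/s
f₀ = ω₀/(2π) = 565 Hz

565 Hz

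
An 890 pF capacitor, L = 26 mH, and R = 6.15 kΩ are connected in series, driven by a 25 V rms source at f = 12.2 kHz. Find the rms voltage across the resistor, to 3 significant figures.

10.9 V

ω = 2πf = 76650 rad/s
X_L = ωL = 1990 Ω
X_C = 1/(ωC) = 14700 Ω
Net reactance X = X_L − X_C = -12700 Ω
Z = 6150 − j12700 Ω
|Z| = √(6150² + 12700²) = 14100 Ω
I = V/|Z| = 1.78 mA
V_R = I·|Z_R| = 0.00178 × 6150 = 10.9 V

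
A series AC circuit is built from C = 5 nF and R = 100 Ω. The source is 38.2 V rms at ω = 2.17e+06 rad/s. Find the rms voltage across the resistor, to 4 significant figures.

28.09 V

X_C = 1/(ωC) = 92.17 Ω
Z = 100.0 − j92.17 Ω
|Z| = √(100.0² + 92.17²) = 136.0 Ω
I = V/|Z| = 280.9 mA
V_R = I·|Z_R| = 0.2809 × 100.0 = 28.09 V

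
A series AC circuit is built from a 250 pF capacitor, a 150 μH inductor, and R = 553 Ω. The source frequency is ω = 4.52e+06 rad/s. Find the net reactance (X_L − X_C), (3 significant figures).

-207 Ω

X_L = ωL = 678 Ω
X_C = 1/(ωC) = 885 Ω
X = 678 − 885 = -207 Ω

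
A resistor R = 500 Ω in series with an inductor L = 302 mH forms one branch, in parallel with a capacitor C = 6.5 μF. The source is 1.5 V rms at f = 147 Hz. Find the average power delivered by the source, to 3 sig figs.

3.43 mW

ω = 2πf = 923.6 rad/s
X_L = ωL = 279 Ω
X_C = 1/(ωC) = 167 Ω
Branch 1 (R+jX_L): Z₁ = 500 + j279 Ω, |Z₁| = 573 Ω
Branch 2 (−jX_C): Z₂ = −j167 Ω
Parallel: Z = Z₁Z₂/(Z₁+Z₂), |Z| = 186 Ω, ∠Z = -73.5°
I = V/|Z| = 8.06 mA
P = VI cos φ = 1.5 × 0.00806 × cos(-73.5°) = 3.43 mW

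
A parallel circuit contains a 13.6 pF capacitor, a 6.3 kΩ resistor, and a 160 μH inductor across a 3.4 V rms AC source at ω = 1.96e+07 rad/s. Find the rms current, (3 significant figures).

568 μA

X_L = ωL = 3140 Ω
X_C = 1/(ωC) = 3750 Ω
Parallel: admittances add. Y = 1/R + 1/(jωL) + jωC
Y = (0.000159 − j5.23e-05) S
|Y| = 0.000167 S → |Z| = 1/|Y| = 5980 Ω, ∠Z = −∠Y = 18.2°
I = V/|Z| = 3.4/5980 = 568 μA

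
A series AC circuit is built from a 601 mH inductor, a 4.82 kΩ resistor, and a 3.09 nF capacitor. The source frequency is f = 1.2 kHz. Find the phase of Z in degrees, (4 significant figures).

-82.84°

ω = 2πf = 7540 rad/s
X_L = ωL = 4531 Ω
X_C = 1/(ωC) = 42920 Ω
Net reactance X = X_L − X_C = -38390 Ω
Z = 4820 − j38390 Ω
|Z| = √(4820² + 38390²) = 38690 Ω
∠Z = arctan(-38390/4820) = -82.84°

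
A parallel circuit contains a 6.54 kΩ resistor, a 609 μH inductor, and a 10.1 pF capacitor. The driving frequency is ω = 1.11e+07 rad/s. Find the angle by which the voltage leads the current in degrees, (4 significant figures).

13.18°

X_L = ωL = 6760 Ω
X_C = 1/(ωC) = 8920 Ω
Parallel: admittances add. Y = 1/R + 1/(jωL) + jωC
Y = (0.0001529 − j3.582e-05) S
|Y| = 0.0001570 S → |Z| = 1/|Y| = 6368 Ω, ∠Z = −∠Y = 13.18°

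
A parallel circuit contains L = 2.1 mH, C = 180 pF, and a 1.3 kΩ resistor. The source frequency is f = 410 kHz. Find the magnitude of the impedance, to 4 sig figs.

1222 Ω

ω = 2πf = 2.576e+06 rad/s
X_L = ωL = 5410 Ω
X_C = 1/(ωC) = 2157 Ω
Parallel: admittances add. Y = 1/R + 1/(jωL) + jωC
Y = (0.0007692 + j0.0002789) S
|Y| = 0.0008182 S → |Z| = 1/|Y| = 1222 Ω, ∠Z = −∠Y = -19.93°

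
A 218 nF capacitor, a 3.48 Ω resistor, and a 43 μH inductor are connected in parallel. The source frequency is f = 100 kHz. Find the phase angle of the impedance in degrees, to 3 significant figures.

-19.2°

ω = 2πf = 628300 rad/s
X_L = ωL = 27.0 Ω
X_C = 1/(ωC) = 7.30 Ω
Parallel: admittances add. Y = 1/R + 1/(jωL) + jωC
Y = (0.287 + j0.100) S
|Y| = 0.304 S → |Z| = 1/|Y| = 3.29 Ω, ∠Z = −∠Y = -19.2°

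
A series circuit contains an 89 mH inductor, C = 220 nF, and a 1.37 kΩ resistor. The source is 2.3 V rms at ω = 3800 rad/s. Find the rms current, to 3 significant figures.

1.42 mA

X_L = ωL = 338 Ω
X_C = 1/(ωC) = 1200 Ω
Net reactance X = X_L − X_C = -858 Ω
Z = 1370 − j858 Ω
|Z| = √(1370² + 858²) = 1620 Ω
I = V/|Z| = 2.3/1620 = 1.42 mA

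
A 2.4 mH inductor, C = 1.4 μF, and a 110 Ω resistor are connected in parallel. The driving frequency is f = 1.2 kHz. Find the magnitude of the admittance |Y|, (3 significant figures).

45.6 mS

ω = 2πf = 7540 rad/s
X_L = ωL = 18.1 Ω
X_C = 1/(ωC) = 94.7 Ω
Parallel: admittances add. Y = 1/R + 1/(jωL) + jωC
Y = (0.00909 − j0.0447) S
|Y| = 0.0456 S → |Z| = 1/|Y| = 21.9 Ω, ∠Z = −∠Y = 78.5°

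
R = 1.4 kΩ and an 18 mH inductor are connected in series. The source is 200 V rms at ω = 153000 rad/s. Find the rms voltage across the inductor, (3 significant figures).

178 V

X_L = ωL = 2750 Ω
Z = 1400 + j2750 Ω
|Z| = √(1400² + 2750²) = 3090 Ω
I = V/|Z| = 64.7 mA
V_L = I·|Z_L| = 0.0647 × 2750 = 178 V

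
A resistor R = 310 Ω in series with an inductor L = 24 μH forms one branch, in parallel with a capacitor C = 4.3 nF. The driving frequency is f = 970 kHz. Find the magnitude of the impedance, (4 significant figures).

ω = 2πf = 6.095e+06 rad/s
X_L = ωL = 146.3 Ω
X_C = 1/(ωC) = 38.16 Ω
Branch 1 (R+jX_L): Z₁ = 310.0 + j146.3 Ω, |Z₁| = 342.8 Ω
Branch 2 (−jX_C): Z₂ = −j38.16 Ω
Parallel: Z = Z₁Z₂/(Z₁+Z₂), |Z| = 39.84 Ω, ∠Z = -83.97°

39.84 Ω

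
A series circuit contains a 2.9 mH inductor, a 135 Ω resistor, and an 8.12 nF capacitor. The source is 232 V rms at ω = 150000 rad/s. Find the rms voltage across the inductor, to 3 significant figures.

X_L = ωL = 435 Ω
X_C = 1/(ωC) = 821 Ω
Net reactance X = X_L − X_C = -386 Ω
Z = 135 − j386 Ω
|Z| = √(135² + 386²) = 409 Ω
I = V/|Z| = 567 mA
V_L = I·|Z_L| = 0.567 × 435 = 247 V

247 V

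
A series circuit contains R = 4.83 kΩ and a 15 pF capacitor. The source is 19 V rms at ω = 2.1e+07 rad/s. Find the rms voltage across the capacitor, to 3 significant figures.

10.4 V

X_C = 1/(ωC) = 3170 Ω
Z = 4830 − j3170 Ω
|Z| = √(4830² + 3170²) = 5780 Ω
I = V/|Z| = 3.29 mA
V_C = I·|Z_C| = 0.00329 × 3170 = 10.4 V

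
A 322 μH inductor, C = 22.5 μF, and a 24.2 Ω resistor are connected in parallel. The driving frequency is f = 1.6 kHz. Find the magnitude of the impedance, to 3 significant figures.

ω = 2πf = 10050 rad/s
X_L = ωL = 3.24 Ω
X_C = 1/(ωC) = 4.42 Ω
Parallel: admittances add. Y = 1/R + 1/(jωL) + jωC
Y = (0.0413 − j0.0827) S
|Y| = 0.0925 S → |Z| = 1/|Y| = 10.8 Ω, ∠Z = −∠Y = 63.5°

10.8 Ω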